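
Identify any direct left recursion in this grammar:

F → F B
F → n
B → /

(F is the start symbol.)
Direct left recursion occurs when N → N α for some non-terminal N (the right-hand side begins with the left-hand side itself).

F → F B: LEFT RECURSIVE (starts with F)
F → n: starts with n
B → /: starts with '/'

The grammar has direct left recursion on: F.

Answer: Yes, F is left-recursive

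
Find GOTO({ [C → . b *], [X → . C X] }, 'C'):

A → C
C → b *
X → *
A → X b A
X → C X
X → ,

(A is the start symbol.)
{ [C → . b *], [X → . *], [X → . ,], [X → . C X], [X → C . X] }

GOTO(I, 'C') = CLOSURE({ [A → αX.β] : [A → α.Xβ] ∈ I, X = 'C' })

Items with dot before 'C', with the dot advanced:
  [X → . C X] → [X → C . X]
Closure of the advanced items:
  [X → C . X] has the dot before X: add [X → . *], [X → . C X], [X → . ,]
  [X → . C X] has the dot before C: add [C → . b *]

GOTO = { [C → . b *], [X → . *], [X → . ,], [X → . C X], [X → C . X] }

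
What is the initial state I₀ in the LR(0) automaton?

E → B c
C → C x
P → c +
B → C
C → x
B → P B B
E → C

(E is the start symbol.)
First, augment the grammar with E' → E
I₀ = CLOSURE({ [E' → . E] }):
  [E' → . E] has the dot before E: add [E → . B c], [E → . C]
  [E → . B c] has the dot before B: add [B → . C], [B → . P B B]
  [E → . C] has the dot before C: add [C → . C x], [C → . x]
  [B → . P B B] has the dot before P: add [P → . c +]
No further items can be added.

I₀ = { [B → . C], [B → . P B B], [C → . C x], [C → . x], [E → . B c], [E → . C], [E' → . E], [P → . c +] }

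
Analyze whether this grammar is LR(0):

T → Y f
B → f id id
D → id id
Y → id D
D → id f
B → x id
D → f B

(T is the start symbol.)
A grammar is LR(0) if no state in the canonical LR(0) collection has:
  - both a shift item (dot before a terminal) and a complete item (shift-reduce conflict), or
  - two or more complete items (reduce-reduce conflict; the accept item [T' → T .] counts as a complete item here).

Augment with T' → T and build the canonical LR(0) collection (I0 = CLOSURE({[T' → . T]}), then GOTO on every symbol after a dot until no new states appear). It has 16 states:
  I0: { [T → . Y f], [T' → . T], [Y → . id D] }  — shift
  I1: { [T' → T .] }  — accept
  I2: { [T → Y . f] }  — shift
  I3: { [D → . f B], [D → . id f], [D → . id id], [Y → id . D] }  — shift
  I4: { [Y → id D .] }  — reduce
  I5: { [B → . f id id], [B → . x id], [D → f . B] }  — shift
  I6: { [D → id . f], [D → id . id] }  — shift
  I7: { [D → id f .] }  — reduce
  I8: { [D → id id .] }  — reduce
  I9: { [D → f B .] }  — reduce
  I10: { [B → f . id id] }  — shift
  I11: { [B → x . id] }  — shift
  I12: { [B → x id .] }  — reduce
  I13: { [B → f id . id] }  — shift
  I14: { [B → f id id .] }  — reduce
  I15: { [T → Y f .] }  — reduce

Every state is either a pure shift/goto state or contains exactly one complete item and nothing to shift — no conflicts. The grammar is LR(0).

Answer: Yes, the grammar is LR(0)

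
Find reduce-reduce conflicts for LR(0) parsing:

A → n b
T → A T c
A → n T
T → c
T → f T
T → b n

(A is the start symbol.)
No reduce-reduce conflicts

Augment with A' → A and build the canonical LR(0) collection (I0 = CLOSURE({[A' → . A]}), then GOTO on every symbol after a dot until no new states appear). It has 13 states:
  I0: { [A → . n T], [A → . n b], [A' → . A] }  — shift
  I1: { [A' → A .] }  — accept
  I2: { [A → . n T], [A → . n b], [A → n . T], [A → n . b], [T → . A T c], [T → . b n], [T → . c], [T → . f T] }  — shift
  I3: { [A → . n T], [A → . n b], [T → . A T c], [T → . b n], [T → . c], [T → . f T], [T → A . T c] }  — shift
  I4: { [A → n T .] }  — reduce
  I5: { [A → n b .], [T → b . n] }  — shift, reduce
  I6: { [T → c .] }  — reduce
  I7: { [A → . n T], [A → . n b], [T → . A T c], [T → . b n], [T → . c], [T → . f T], [T → f . T] }  — shift
  I8: { [T → f T .] }  — reduce
  I9: { [T → b . n] }  — shift
  I10: { [T → b n .] }  — reduce
  I11: { [T → A T . c] }  — shift
  I12: { [T → A T c .] }  — reduce

No state contains more than one complete item.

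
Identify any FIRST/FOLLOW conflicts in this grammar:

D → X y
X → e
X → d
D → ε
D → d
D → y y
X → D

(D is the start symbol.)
Yes. D → X y with FOLLOW(D) on { 'y' }; D → y y with FOLLOW(D) on { 'y' }

Nullable non-terminals: D, X.
FIRST sets used below: FIRST(X) = { 'd', 'e', 'y', ε }, FIRST(D) = { 'd', 'e', 'y', ε }

D: nullable alternative(s) D → ε; FOLLOW(D) = { $, 'y' }
  D → X y: FIRST \ {ε} = { 'd', 'e', 'y' } — overlaps FOLLOW(D) on { 'y' }: CONFLICT
  D → ε: FIRST \ {ε} = { } — this is the only nullable alternative, skip
  D → d: FIRST \ {ε} = { 'd' } — disjoint from FOLLOW(D)
  D → y y: FIRST \ {ε} = { 'y' } — overlaps FOLLOW(D) on { 'y' }: CONFLICT

X: nullable alternative(s) X → D; FOLLOW(X) = { 'y' }
  X → e: FIRST \ {ε} = { 'e' } — disjoint from FOLLOW(X)
  X → d: FIRST \ {ε} = { 'd' } — disjoint from FOLLOW(X)
  X → D: FIRST \ {ε} = { 'd', 'e', 'y' } — this is the only nullable alternative, skip

So the grammar has 2 FIRST/FOLLOW conflicts (marked CONFLICT above).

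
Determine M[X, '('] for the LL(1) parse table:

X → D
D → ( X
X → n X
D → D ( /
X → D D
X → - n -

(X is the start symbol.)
To find M[X, '('], we find productions for X where '(' is in the predict set (PREDICT(N → α) = (FIRST(α) \ {ε}) ∪ (FOLLOW(N) if α ⇒* ε)).

Relevant sets:
  FIRST(D) = { '(' }

X → D: PREDICT = { '(' }
  '(' is in predict set, so this production goes in M[X, '(']
X → n X: PREDICT = { 'n' }
X → D D: PREDICT = { '(' }
  '(' is in predict set, so this production goes in M[X, '(']
X → - n -: PREDICT = { '-' }

M[X, '('] = X → D, X → D D  (a multiply-defined cell — the grammar is not LL(1))

Answer: X → D, X → D D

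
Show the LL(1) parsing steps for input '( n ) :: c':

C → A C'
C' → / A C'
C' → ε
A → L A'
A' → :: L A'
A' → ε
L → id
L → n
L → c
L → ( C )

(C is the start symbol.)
LL(1) parsing maintains a stack (initially the start symbol over $) and the input. At each step: if the stack top is a terminal, match it against the current input token; if it is a non-terminal N, replace it with the RHS of M[N, lookahead] (the unique production whose predict set contains the lookahead).

Stack is shown with the top on the left.

Stack              Input         Action
---------------------------------------
C $                ( n ) :: c $  output C → A C'
A C' $             ( n ) :: c $  output A → L A'
L A' C' $          ( n ) :: c $  output L → ( C )
( C ) A' C' $      ( n ) :: c $  match '('
C ) A' C' $        n ) :: c $    output C → A C'
A C' ) A' C' $     n ) :: c $    output A → L A'
L A' C' ) A' C' $  n ) :: c $    output L → n
n A' C' ) A' C' $  n ) :: c $    match 'n'
A' C' ) A' C' $    ) :: c $      output A' → ε
C' ) A' C' $       ) :: c $      output C' → ε
) A' C' $          ) :: c $      match ')'
A' C' $            :: c $        output A' → :: L A'
:: L A' C' $       :: c $        match '::'
L A' C' $          c $           output L → c
c A' C' $          c $           match 'c'
A' C' $            $             output A' → ε
C' $               $             output C' → ε
$                  $             accept

The string is accepted.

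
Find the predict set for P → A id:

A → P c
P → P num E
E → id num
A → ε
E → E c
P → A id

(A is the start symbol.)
{ 'id' }

PREDICT(P → A id) = (FIRST(RHS) \ {ε}) ∪ (FOLLOW(P) if ε ∈ FIRST(RHS), i.e. RHS ⇒* ε)
FIRST(A) = { 'id', ε }
FIRST(A id) = { 'id' }
ε ∉ FIRST(A id), so FOLLOW(P) is not added.
PREDICT(P → A id) = { 'id' }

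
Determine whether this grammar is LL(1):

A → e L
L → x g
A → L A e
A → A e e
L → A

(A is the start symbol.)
Relevant sets:
  FIRST(L) = { 'e', 'x' }
  FIRST(A) = { 'e', 'x' }

For A:
  PREDICT(A → e L) = { 'e' }
  PREDICT(A → L A e) = { 'e', 'x' }
  PREDICT(A → A e e) = { 'e', 'x' }
For L:
  PREDICT(L → x g) = { 'x' }
  PREDICT(L → A) = { 'e', 'x' }

Conflict found: Predict set conflict for A: { 'e' }
The grammar is NOT LL(1).

Answer: No. Predict set conflict for A: { 'e' }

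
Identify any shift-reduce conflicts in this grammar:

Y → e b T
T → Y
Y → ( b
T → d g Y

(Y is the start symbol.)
No shift-reduce conflicts

A shift-reduce conflict occurs when an LR(0) state has both:
  - a complete (reduce) item [A → α .] (dot at the end), and
  - a shift item [B → β . c γ] (dot before a terminal).

Augment with Y' → Y and build the canonical LR(0) collection (I0 = CLOSURE({[Y' → . Y]}), then GOTO on every symbol after a dot until no new states appear). It has 11 states:
  I0: { [Y → . ( b], [Y → . e b T], [Y' → . Y] }  — shift
  I1: { [Y → ( . b] }  — shift
  I2: { [Y' → Y .] }  — accept
  I3: { [Y → e . b T] }  — shift
  I4: { [T → . Y], [T → . d g Y], [Y → . ( b], [Y → . e b T], [Y → e b . T] }  — shift
  I5: { [Y → e b T .] }  — reduce
  I6: { [T → Y .] }  — reduce
  I7: { [T → d . g Y] }  — shift
  I8: { [T → d g . Y], [Y → . ( b], [Y → . e b T] }  — shift
  I9: { [T → d g Y .] }  — reduce
  I10: { [Y → ( b .] }  — reduce

No state contains both a complete item and a shift item.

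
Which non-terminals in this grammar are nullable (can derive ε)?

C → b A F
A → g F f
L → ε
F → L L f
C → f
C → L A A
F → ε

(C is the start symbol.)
{ 'F', 'L' }

ε-productions: L → ε, F → ε
So L, F are immediately nullable.
No further non-terminal can be added: every production for the remaining non-terminals contains a terminal or a non-nullable non-terminal.
Nullable = { 'F', 'L' }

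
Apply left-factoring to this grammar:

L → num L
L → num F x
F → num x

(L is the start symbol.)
L → num L'
L' → L
L' → F x
F → num x

Left-factoring transforms A → αβ₁ | αβ₂ into A → αA' and A' → β₁ | β₂
(α is the longest common prefix among the alternatives). Repeat until
no nonterminal has two alternatives with a common prefix.

Round 1: L has alternatives sharing prefix 'num'. Introduce L': L → num L'
  Add: L' → L
  Add: L' → F x

No remaining common prefixes — done.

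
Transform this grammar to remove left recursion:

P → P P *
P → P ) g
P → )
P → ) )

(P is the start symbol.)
P → ) P'
P → ) ) P'
P' → P * P'
P' → ) g P'
P' → ε

P is directly left-recursive. The standard transformation for
  A → A α₁ | ... | A α_m | β₁ | ... | β_n
is
  A  → β₁ A' | ... | β_n A'
  A' → α₁ A' | ... | α_m A' | ε

P → ) becomes P → ) P'
P → ) ) becomes P → ) ) P'
P → P P * becomes P' → P * P'
P → P ) g becomes P' → ) g P'
Add P' → ε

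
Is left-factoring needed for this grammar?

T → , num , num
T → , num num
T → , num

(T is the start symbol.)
Yes, T has productions with common prefix ', num'

Left-factoring is needed when two productions for the same non-terminal
share a common prefix on the right-hand side.

Productions for T:
  T → , num , num
  T → , num num
  T → , num

Found common prefix ', num' in productions for T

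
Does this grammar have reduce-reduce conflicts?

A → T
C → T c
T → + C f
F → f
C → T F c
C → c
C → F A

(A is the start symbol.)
No reduce-reduce conflicts

Augment with A' → A and build the canonical LR(0) collection (I0 = CLOSURE({[A' → . A]}), then GOTO on every symbol after a dot until no new states appear). It has 14 states:
  I0: { [A → . T], [A' → . A], [T → . + C f] }  — shift
  I1: { [C → . F A], [C → . T F c], [C → . T c], [C → . c], [F → . f], [T → + . C f], [T → . + C f] }  — shift
  I2: { [A' → A .] }  — accept
  I3: { [A → T .] }  — reduce
  I4: { [T → + C . f] }  — shift
  I5: { [A → . T], [C → F . A], [T → . + C f] }  — shift
  I6: { [C → T . F c], [C → T . c], [F → . f] }  — shift
  I7: { [C → c .] }  — reduce
  I8: { [F → f .] }  — reduce
  I9: { [C → T F . c] }  — shift
  I10: { [C → T c .] }  — reduce
  I11: { [C → T F c .] }  — reduce
  I12: { [C → F A .] }  — reduce
  I13: { [T → + C f .] }  — reduce

No state contains more than one complete item.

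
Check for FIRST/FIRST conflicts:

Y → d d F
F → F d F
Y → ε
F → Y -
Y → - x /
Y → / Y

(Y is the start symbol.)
Yes. F → F d F / F → Y '-' on { '-', '/', 'd' }

FIRST sets of the non-terminals at (or reachable through a nullable prefix from) the front of some alternative:
  FIRST(F) = { '-', '/', 'd' }
  FIRST(Y) = { '-', '/', 'd', ε }

Productions for Y:
  Y → d d F: FIRST = { 'd' }
  Y → ε: FIRST = { ε }
  Y → - x /: FIRST = { '-' }
  Y → / Y: FIRST = { '/' }
Productions for F:
  F → F d F: FIRST = { '-', '/', 'd' }
  F → Y -: FIRST = { '-', '/', 'd' }

Conflict for F: F → F d F and F → Y -
  Overlap: { '-', '/', 'd' }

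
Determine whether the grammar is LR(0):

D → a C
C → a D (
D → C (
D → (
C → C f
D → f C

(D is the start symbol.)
No. Shift-reduce conflict between [D → f C .] and [C → C . f]

Augment with D' → D and build the canonical LR(0) collection (I0 = CLOSURE({[D' → . D]}), then GOTO on every symbol after a dot until no new states appear). It has 13 states:
  I0: { [C → . C f], [C → . a D (], [D → . (], [D → . C (], [D → . a C], [D → . f C], [D' → . D] }  — shift
  I1: { [D → ( .] }  — reduce
  I2: { [C → C . f], [D → C . (] }  — shift
  I3: { [D' → D .] }  — accept
  I4: { [C → . C f], [C → . a D (], [C → a . D (], [D → . (], [D → . C (], [D → . a C], [D → . f C], [D → a . C] }  — shift
  I5: { [C → . C f], [C → . a D (], [D → f . C] }  — shift
  I6: { [C → C . f], [D → f C .] }  — shift, reduce
  I7: { [C → . C f], [C → . a D (], [C → a . D (], [D → . (], [D → . C (], [D → . a C], [D → . f C] }  — shift
  I8: { [C → a D . (] }  — shift
  I9: { [C → a D ( .] }  — reduce
  I10: { [C → C f .] }  — reduce
  I11: { [C → C . f], [D → C . (], [D → a C .] }  — shift, reduce
  I12: { [D → C ( .] }  — reduce

Conflict in state I6:
  Shift-reduce conflict between [D → f C .] and [C → C . f]
So the grammar is NOT LR(0).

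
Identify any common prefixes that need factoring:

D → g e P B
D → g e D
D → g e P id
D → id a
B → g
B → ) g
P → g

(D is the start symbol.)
Yes, D has productions with common prefix 'g e'

Left-factoring is needed when two productions for the same non-terminal
share a common prefix on the right-hand side.

Productions for D:
  D → g e P B
  D → g e D
  D → g e P id
  D → id a
Productions for B:
  B → g
  B → ) g

Found common prefix 'g e' in productions for D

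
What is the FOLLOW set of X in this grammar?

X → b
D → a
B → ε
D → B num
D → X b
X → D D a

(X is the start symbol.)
{ $, 'b' }

To compute FOLLOW(X), find every occurrence of X on a right-hand side N → α X β: add FIRST(β) \ {ε}, and if β is empty or nullable also add FOLLOW(N). Iterate to a fixed point.

X is the start symbol, so $ ∈ FOLLOW(X).
In D → X b: X is followed by b, add FIRST(b) \ {ε} = { 'b' }

Taking the union: FOLLOW(X) = { $, 'b' }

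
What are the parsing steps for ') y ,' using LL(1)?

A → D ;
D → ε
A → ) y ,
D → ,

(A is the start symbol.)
LL(1) parsing maintains a stack (initially the start symbol over $) and the input. At each step: if the stack top is a terminal, match it against the current input token; if it is a non-terminal N, replace it with the RHS of M[N, lookahead] (the unique production whose predict set contains the lookahead).

Stack is shown with the top on the left.

Stack    Input    Action
------------------------
A $      ) y , $  output A → ) y ,
) y , $  ) y , $  match ')'
y , $    y , $    match 'y'
, $      , $      match ','
$        $        accept

The string is accepted.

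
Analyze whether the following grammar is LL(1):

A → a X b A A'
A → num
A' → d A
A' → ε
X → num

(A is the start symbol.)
Relevant sets:
  FOLLOW(A') = { $, 'd' }

For A:
  PREDICT(A → a X b A A') = { 'a' }
  PREDICT(A → num) = { 'num' }
For A':
  PREDICT(A' → d A) = { 'd' }
  PREDICT(A' → ε) = { $, 'd' }
X has a single production, so nothing to check there.

Conflict found: Predict set conflict for A': { 'd' }
The grammar is NOT LL(1).

Answer: No. Predict set conflict for A': { 'd' }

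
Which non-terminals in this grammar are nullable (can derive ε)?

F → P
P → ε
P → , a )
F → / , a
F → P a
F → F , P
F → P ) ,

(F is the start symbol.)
ε-productions: P → ε
So P is immediately nullable.
F → P: every symbol on the right is nullable, so F is nullable too.
Every non-terminal is now nullable.
Nullable = { 'F', 'P' }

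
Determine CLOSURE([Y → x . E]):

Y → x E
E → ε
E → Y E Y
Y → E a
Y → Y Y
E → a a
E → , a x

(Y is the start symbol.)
Start with: [Y → x . E]
  [Y → x . E] has the dot before E: add [E → .], [E → . Y E Y], [E → . a a], [E → . , a x]
  [E → . Y E Y] has the dot before Y: add [Y → . x E], [Y → . E a], [Y → . Y Y]
No further items can be added.

CLOSURE = { [E → . , a x], [E → . Y E Y], [E → . a a], [E → .], [Y → . E a], [Y → . Y Y], [Y → . x E], [Y → x . E] }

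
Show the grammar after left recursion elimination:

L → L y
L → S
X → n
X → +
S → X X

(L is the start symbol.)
L → S L'
L' → y L'
L' → ε
X → n
X → +
S → X X

L is directly left-recursive. The standard transformation for
  A → A α₁ | ... | A α_m | β₁ | ... | β_n
is
  A  → β₁ A' | ... | β_n A'
  A' → α₁ A' | ... | α_m A' | ε

L → S becomes L → S L'
L → L y becomes L' → y L'
Add L' → ε

Productions for other non-terminals are unchanged:
  X → n
  X → +
  S → X X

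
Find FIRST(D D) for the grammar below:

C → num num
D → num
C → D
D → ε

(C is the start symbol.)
FIRST sets of the non-terminals involved (from the grammar, by fixed-point iteration):
  FIRST(D) = { 'num', ε }

To compute FIRST(D D), process the symbols left to right:
Symbol D is a non-terminal. Add FIRST(D) \ {ε} = { 'num' }
D is nullable (ε ∈ FIRST(D)), continue to the next symbol.
Symbol D is a non-terminal. Add FIRST(D) \ {ε} = { 'num' }
D is nullable (ε ∈ FIRST(D)), continue to the next symbol.
All symbols are nullable, so ε is in the result.
FIRST(D D) = { 'num', ε }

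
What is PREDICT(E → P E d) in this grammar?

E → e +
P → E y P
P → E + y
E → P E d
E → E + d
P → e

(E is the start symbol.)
PREDICT(E → P E d) = (FIRST(RHS) \ {ε}) ∪ (FOLLOW(E) if ε ∈ FIRST(RHS), i.e. RHS ⇒* ε)
FIRST(P) = { 'e' }
FIRST(P E d) = { 'e' }
ε ∉ FIRST(P E d), so FOLLOW(E) is not added.
PREDICT(E → P E d) = { 'e' }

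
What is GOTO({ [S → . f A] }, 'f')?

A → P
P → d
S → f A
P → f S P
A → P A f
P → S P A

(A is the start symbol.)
{ [A → . P A f], [A → . P], [P → . S P A], [P → . d], [P → . f S P], [S → . f A], [S → f . A] }

GOTO(I, 'f') = CLOSURE({ [A → αX.β] : [A → α.Xβ] ∈ I, X = 'f' })

Items with dot before 'f', with the dot advanced:
  [S → . f A] → [S → f . A]
Closure of the advanced items:
  [S → f . A] has the dot before A: add [A → . P], [A → . P A f]
  [A → . P] has the dot before P: add [P → . d], [P → . f S P], [P → . S P A]
  [P → . S P A] has the dot before S: add [S → . f A]

GOTO = { [A → . P A f], [A → . P], [P → . S P A], [P → . d], [P → . f S P], [S → . f A], [S → f . A] }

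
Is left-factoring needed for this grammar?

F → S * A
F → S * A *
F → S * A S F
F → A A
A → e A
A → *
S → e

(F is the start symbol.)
Left-factoring is needed when two productions for the same non-terminal
share a common prefix on the right-hand side.

Productions for F:
  F → S * A
  F → S * A *
  F → S * A S F
  F → A A
Productions for A:
  A → e A
  A → *

Found common prefix 'S * A' in productions for F

Answer: Yes, F has productions with common prefix 'S * A'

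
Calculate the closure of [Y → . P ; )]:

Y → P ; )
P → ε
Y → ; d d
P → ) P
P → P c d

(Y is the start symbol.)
{ [P → . ) P], [P → . P c d], [P → .], [Y → . P ; )] }

To compute CLOSURE, for each item [A → α.Bβ] where B is a non-terminal, add [B → .γ] for all productions B → γ; repeat for the newly added items until nothing changes.

Start with: [Y → . P ; )]
  [Y → . P ; )] has the dot before P: add [P → .], [P → . ) P], [P → . P c d]
No further items can be added.

CLOSURE = { [P → . ) P], [P → . P c d], [P → .], [Y → . P ; )] }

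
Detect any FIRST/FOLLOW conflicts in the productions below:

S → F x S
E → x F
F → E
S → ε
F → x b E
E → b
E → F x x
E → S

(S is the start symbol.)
Yes. S → F x S with FOLLOW(S) on { 'x' }; E → x F with FOLLOW(E) on { 'x' }; E → F x x with FOLLOW(E) on { 'x' }; F → x b E with FOLLOW(F) on { 'x' }

A FIRST/FOLLOW conflict occurs when a non-terminal N has a nullable alternative N → β (β ⇒* ε) and another alternative N → α with FIRST(α) ∩ FOLLOW(N) ≠ ∅: on such a lookahead the parser cannot decide between expanding α and letting N vanish via β.

Nullable non-terminals: E, F, S.
FIRST sets used below: FIRST(F) = { 'b', 'x', ε }, FIRST(S) = { 'b', 'x', ε }, FIRST(E) = { 'b', 'x', ε }

E: nullable alternative(s) E → S; FOLLOW(E) = { 'x' }
  E → x F: FIRST \ {ε} = { 'x' } — overlaps FOLLOW(E) on { 'x' }: CONFLICT
  E → b: FIRST \ {ε} = { 'b' } — disjoint from FOLLOW(E)
  E → F x x: FIRST \ {ε} = { 'b', 'x' } — overlaps FOLLOW(E) on { 'x' }: CONFLICT
  E → S: FIRST \ {ε} = { 'b', 'x' } — this is the only nullable alternative, skip

F: nullable alternative(s) F → E; FOLLOW(F) = { 'x' }
  F → E: FIRST \ {ε} = { 'b', 'x' } — this is the only nullable alternative, skip
  F → x b E: FIRST \ {ε} = { 'x' } — overlaps FOLLOW(F) on { 'x' }: CONFLICT

S: nullable alternative(s) S → ε; FOLLOW(S) = { $, 'x' }
  S → F x S: FIRST \ {ε} = { 'b', 'x' } — overlaps FOLLOW(S) on { 'x' }: CONFLICT
  S → ε: FIRST \ {ε} = { } — this is the only nullable alternative, skip

So the grammar has 4 FIRST/FOLLOW conflicts (marked CONFLICT above).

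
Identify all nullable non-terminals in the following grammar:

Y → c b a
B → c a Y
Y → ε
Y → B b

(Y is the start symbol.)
{ 'Y' }

A non-terminal is nullable if it can derive ε (the empty string): either it has an ε-production, or it has a production whose right-hand side consists entirely of nullable non-terminals.

ε-productions: Y → ε
So Y is immediately nullable.
No further non-terminal can be added: every production for the remaining non-terminals contains a terminal or a non-nullable non-terminal.
Nullable = { 'Y' }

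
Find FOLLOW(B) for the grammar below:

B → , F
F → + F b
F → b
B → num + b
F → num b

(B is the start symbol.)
To compute FOLLOW(B), find every occurrence of B on a right-hand side N → α B β: add FIRST(β) \ {ε}, and if β is empty or nullable also add FOLLOW(N). Iterate to a fixed point.

B is the start symbol, so $ ∈ FOLLOW(B).
B does not occur on any right-hand side.

Taking the union: FOLLOW(B) = { $ }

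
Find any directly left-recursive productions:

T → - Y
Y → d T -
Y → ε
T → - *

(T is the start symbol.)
Direct left recursion occurs when N → N α for some non-terminal N (the right-hand side begins with the left-hand side itself).

T → - Y: starts with '-'
Y → d T -: starts with d
Y → ε: starts with ε
T → - *: starts with '-'

No direct left recursion found.

Answer: No direct left recursion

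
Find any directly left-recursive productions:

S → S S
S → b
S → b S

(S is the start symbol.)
S → S S: LEFT RECURSIVE (starts with S)
S → b: starts with b
S → b S: starts with b

The grammar has direct left recursion on: S.

Answer: Yes, S is left-recursive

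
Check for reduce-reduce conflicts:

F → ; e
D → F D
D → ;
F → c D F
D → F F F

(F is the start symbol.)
A reduce-reduce conflict occurs when an LR(0) state has two complete items [A → α .] and [B → β .] — both call for a reduction, and with no lookahead the parser cannot choose between them.

Augment with F' → F and build the canonical LR(0) collection (I0 = CLOSURE({[F' → . F]}), then GOTO on every symbol after a dot until no new states appear). It has 12 states:
  I0: { [F → . ; e], [F → . c D F], [F' → . F] }  — shift
  I1: { [F → ; . e] }  — shift
  I2: { [F' → F .] }  — accept
  I3: { [D → . ;], [D → . F D], [D → . F F F], [F → . ; e], [F → . c D F], [F → c . D F] }  — shift
  I4: { [D → ; .], [F → ; . e] }  — shift, reduce
  I5: { [F → . ; e], [F → . c D F], [F → c D . F] }  — shift
  I6: { [D → . ;], [D → . F D], [D → . F F F], [D → F . D], [D → F . F F], [F → . ; e], [F → . c D F] }  — shift
  I7: { [D → F D .] }  — reduce
  I8: { [D → . ;], [D → . F D], [D → . F F F], [D → F . D], [D → F . F F], [D → F F . F], [F → . ; e], [F → . c D F] }  — shift
  I9: { [D → . ;], [D → . F D], [D → . F F F], [D → F . D], [D → F . F F], [D → F F . F], [D → F F F .], [F → . ; e], [F → . c D F] }  — shift, reduce
  I10: { [F → c D F .] }  — reduce
  I11: { [F → ; e .] }  — reduce

No state contains more than one complete item.

Answer: No reduce-reduce conflicts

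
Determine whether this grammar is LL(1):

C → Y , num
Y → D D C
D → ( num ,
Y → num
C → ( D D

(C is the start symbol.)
A grammar is LL(1) if for each non-terminal N with multiple productions, the predict sets of those productions are pairwise disjoint, where PREDICT(N → α) = (FIRST(α) \ {ε}) ∪ (FOLLOW(N) if α ⇒* ε).

Relevant sets:
  FIRST(Y) = { '(', 'num' }
  FIRST(D) = { '(' }

For C:
  PREDICT(C → Y ',' num) = { '(', 'num' }
  PREDICT(C → '(' D D) = { '(' }
For Y:
  PREDICT(Y → D D C) = { '(' }
  PREDICT(Y → num) = { 'num' }
D has a single production, so nothing to check there.

Conflict found: Predict set conflict for C: { '(' }
The grammar is NOT LL(1).

Answer: No. Predict set conflict for C: { '(' }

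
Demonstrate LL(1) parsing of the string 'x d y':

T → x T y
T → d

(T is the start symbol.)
LL(1) parsing maintains a stack (initially the start symbol over $) and the input. At each step: if the stack top is a terminal, match it against the current input token; if it is a non-terminal N, replace it with the RHS of M[N, lookahead] (the unique production whose predict set contains the lookahead).

Stack is shown with the top on the left.

Stack    Input    Action
------------------------
T $      x d y $  output T → x T y
x T y $  x d y $  match 'x'
T y $    d y $    output T → d
d y $    d y $    match 'd'
y $      y $      match 'y'
$        $        accept

The string is accepted.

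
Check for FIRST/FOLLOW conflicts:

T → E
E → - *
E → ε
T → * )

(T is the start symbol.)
A FIRST/FOLLOW conflict occurs when a non-terminal N has a nullable alternative N → β (β ⇒* ε) and another alternative N → α with FIRST(α) ∩ FOLLOW(N) ≠ ∅: on such a lookahead the parser cannot decide between expanding α and letting N vanish via β.

Nullable non-terminals: E, T.
FIRST sets used below: FIRST(E) = { '-', ε }

E: nullable alternative(s) E → ε; FOLLOW(E) = { $ }
  E → - *: FIRST \ {ε} = { '-' } — disjoint from FOLLOW(E)
  E → ε: FIRST \ {ε} = { } — this is the only nullable alternative, skip

T: nullable alternative(s) T → E; FOLLOW(T) = { $ }
  T → E: FIRST \ {ε} = { '-' } — this is the only nullable alternative, skip
  T → * ): FIRST \ {ε} = { '*' } — disjoint from FOLLOW(T)

No FIRST/FOLLOW conflicts found.

Answer: No FIRST/FOLLOW conflicts.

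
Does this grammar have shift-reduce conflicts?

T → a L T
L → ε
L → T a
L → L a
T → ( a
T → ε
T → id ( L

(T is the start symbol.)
Yes — I0: [T → .] vs [T → . ( a]; I3: [L → .] vs [T → . ( a]; I5: [L → .] vs [T → . ( a]; I6: [T → id ( L .] vs [L → L . a]; I10: [T → .] vs [L → L . a]; I12: [L → .] vs [T → . ( a]

Augment with T' → T and build the canonical LR(0) collection (I0 = CLOSURE({[T' → . T]}), then GOTO on every symbol after a dot until no new states appear). It has 14 states:
  I0: { [T → . ( a], [T → . a L T], [T → . id ( L], [T → .], [T' → . T] }  — shift, reduce
  I1: { [T → ( . a] }  — shift
  I2: { [T' → T .] }  — accept
  I3: { [L → . L a], [L → . T a], [L → .], [T → . ( a], [T → . a L T], [T → . id ( L], [T → .], [T → a . L T] }  — shift, 2 reduces
  I4: { [T → id . ( L] }  — shift
  I5: { [L → . L a], [L → . T a], [L → .], [T → . ( a], [T → . a L T], [T → . id ( L], [T → .], [T → id ( . L] }  — shift, 2 reduces
  I6: { [L → L . a], [T → id ( L .] }  — shift, reduce
  I7: { [L → T . a] }  — shift
  I8: { [L → T a .] }  — reduce
  I9: { [L → L a .] }  — reduce
  I10: { [L → L . a], [T → . ( a], [T → . a L T], [T → . id ( L], [T → .], [T → a L . T] }  — shift, reduce
  I11: { [T → a L T .] }  — reduce
  I12: { [L → . L a], [L → . T a], [L → .], [L → L a .], [T → . ( a], [T → . a L T], [T → . id ( L], [T → .], [T → a . L T] }  — shift, 3 reduces
  I13: { [T → ( a .] }  — reduce

I0 contains reduce item [T → .] and shift items [T → . ( a], [T → . a L T], [T → . id ( L] — shift-reduce conflict.
I3 contains reduce items [L → .], [T → .] and shift items [T → . ( a], [T → . a L T], [T → . id ( L] — shift-reduce conflict.
I5 contains reduce items [L → .], [T → .] and shift items [T → . ( a], [T → . a L T], [T → . id ( L] — shift-reduce conflict.
I6 contains reduce item [T → id ( L .] and shift item [L → L . a] — shift-reduce conflict.
I10 contains reduce item [T → .] and shift items [L → L . a], [T → . ( a], [T → . a L T], [T → . id ( L] — shift-reduce conflict.
I12 contains reduce items [L → .], [L → L a .], [T → .] and shift items [T → . ( a], [T → . a L T], [T → . id ( L] — shift-reduce conflict.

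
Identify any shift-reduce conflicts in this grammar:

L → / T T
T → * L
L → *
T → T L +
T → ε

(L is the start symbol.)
Yes — I2: [T → .] vs [T → . * L]; I5: [T → .] vs [L → . *]; I6: [L → * .] vs [L → . *]; I8: [L → / T T .] vs [L → . *]

A shift-reduce conflict occurs when an LR(0) state has both:
  - a complete (reduce) item [A → α .] (dot at the end), and
  - a shift item [B → β . c γ] (dot before a terminal).

Augment with L' → L and build the canonical LR(0) collection (I0 = CLOSURE({[L' → . L]}), then GOTO on every symbol after a dot until no new states appear). It has 11 states:
  I0: { [L → . *], [L → . / T T], [L' → . L] }  — shift
  I1: { [L → * .] }  — reduce
  I2: { [L → / . T T], [T → . * L], [T → . T L +], [T → .] }  — shift, reduce
  I3: { [L' → L .] }  — accept
  I4: { [L → . *], [L → . / T T], [T → * . L] }  — shift
  I5: { [L → . *], [L → . / T T], [L → / T . T], [T → . * L], [T → . T L +], [T → .], [T → T . L +] }  — shift, reduce
  I6: { [L → * .], [L → . *], [L → . / T T], [T → * . L] }  — shift, reduce
  I7: { [T → T L . +] }  — shift
  I8: { [L → . *], [L → . / T T], [L → / T T .], [T → T . L +] }  — shift, reduce
  I9: { [T → T L + .] }  — reduce
  I10: { [T → * L .] }  — reduce

I2 contains reduce item [T → .] and shift item [T → . * L] — shift-reduce conflict.
I5 contains reduce item [T → .] and shift items [L → . *], [L → . / T T], [T → . * L] — shift-reduce conflict.
I6 contains reduce item [L → * .] and shift items [L → . *], [L → . / T T] — shift-reduce conflict.
I8 contains reduce item [L → / T T .] and shift items [L → . *], [L → . / T T] — shift-reduce conflict.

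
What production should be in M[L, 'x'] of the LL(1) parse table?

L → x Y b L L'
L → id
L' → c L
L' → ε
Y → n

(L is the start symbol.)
L → x Y b L L'

To find M[L, 'x'], we find productions for L where 'x' is in the predict set (PREDICT(N → α) = (FIRST(α) \ {ε}) ∪ (FOLLOW(N) if α ⇒* ε)).

L → x Y b L L': PREDICT = { 'x' }
  'x' is in predict set, so this production goes in M[L, 'x']
L → id: PREDICT = { 'id' }

M[L, 'x'] = L → x Y b L L'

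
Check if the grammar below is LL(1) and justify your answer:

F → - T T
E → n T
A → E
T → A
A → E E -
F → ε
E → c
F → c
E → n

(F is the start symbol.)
No. Predict set conflict for E: { 'n' }

A grammar is LL(1) if for each non-terminal N with multiple productions, the predict sets of those productions are pairwise disjoint, where PREDICT(N → α) = (FIRST(α) \ {ε}) ∪ (FOLLOW(N) if α ⇒* ε).

Relevant sets:
  FIRST(E) = { 'c', 'n' }
  FOLLOW(F) = { $ }

For F:
  PREDICT(F → '-' T T) = { '-' }
  PREDICT(F → ε) = { $ }
  PREDICT(F → c) = { 'c' }
For E:
  PREDICT(E → n T) = { 'n' }
  PREDICT(E → c) = { 'c' }
  PREDICT(E → n) = { 'n' }
For A:
  PREDICT(A → E) = { 'c', 'n' }
  PREDICT(A → E E '-') = { 'c', 'n' }
T has a single production, so nothing to check there.

Conflict found: Predict set conflict for E: { 'n' }
The grammar is NOT LL(1).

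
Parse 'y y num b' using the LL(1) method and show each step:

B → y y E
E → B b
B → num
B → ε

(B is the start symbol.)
LL(1) parsing maintains a stack (initially the start symbol over $) and the input. At each step: if the stack top is a terminal, match it against the current input token; if it is a non-terminal N, replace it with the RHS of M[N, lookahead] (the unique production whose predict set contains the lookahead).

Stack is shown with the top on the left.

Stack    Input        Action
----------------------------
B $      y y num b $  output B → y y E
y y E $  y y num b $  match 'y'
y E $    y num b $    match 'y'
E $      num b $      output E → B b
B b $    num b $      output B → num
num b $  num b $      match 'num'
b $      b $          match 'b'
$        $            accept

The string is accepted.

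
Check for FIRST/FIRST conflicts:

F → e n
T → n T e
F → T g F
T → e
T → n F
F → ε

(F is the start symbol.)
A FIRST/FIRST conflict occurs when two productions N → α and N → β for the same non-terminal have FIRST(α) ∩ FIRST(β) ≠ ∅ (with ε ∈ FIRST of a nullable right-hand side, so two nullable alternatives also conflict).

FIRST sets of the non-terminals at (or reachable through a nullable prefix from) the front of some alternative:
  FIRST(T) = { 'e', 'n' }

Productions for F:
  F → e n: FIRST = { 'e' }
  F → T g F: FIRST = { 'e', 'n' }
  F → ε: FIRST = { ε }
Productions for T:
  T → n T e: FIRST = { 'n' }
  T → e: FIRST = { 'e' }
  T → n F: FIRST = { 'n' }

Conflict for F: F → e n and F → T g F
  Overlap: { 'e' }
Conflict for T: T → n T e and T → n F
  Overlap: { 'n' }

Answer: Yes. F → e n / F → T g F on { 'e' }; T → n T e / T → n F on { 'n' }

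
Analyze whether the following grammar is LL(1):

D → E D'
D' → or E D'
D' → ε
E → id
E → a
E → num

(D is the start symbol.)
Yes, the grammar is LL(1).

Relevant sets:
  FOLLOW(D') = { $ }

For D':
  PREDICT(D' → or E D') = { 'or' }
  PREDICT(D' → ε) = { $ }
For E:
  PREDICT(E → id) = { 'id' }
  PREDICT(E → a) = { 'a' }
  PREDICT(E → num) = { 'num' }
D has a single production, so nothing to check there.

All predict sets are disjoint. The grammar IS LL(1).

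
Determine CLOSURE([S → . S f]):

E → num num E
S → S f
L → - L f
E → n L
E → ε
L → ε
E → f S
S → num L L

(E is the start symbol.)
To compute CLOSURE, for each item [A → α.Bβ] where B is a non-terminal, add [B → .γ] for all productions B → γ; repeat for the newly added items until nothing changes.

Start with: [S → . S f]
  [S → . S f] has the dot before S: add [S → . num L L]
No further items can be added.

CLOSURE = { [S → . S f], [S → . num L L] }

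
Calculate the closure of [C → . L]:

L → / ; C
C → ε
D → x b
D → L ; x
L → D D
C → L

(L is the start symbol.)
{ [C → . L], [D → . L ; x], [D → . x b], [L → . / ; C], [L → . D D] }

Start with: [C → . L]
  [C → . L] has the dot before L: add [L → . / ; C], [L → . D D]
  [L → . D D] has the dot before D: add [D → . x b], [D → . L ; x]
No further items can be added.

CLOSURE = { [C → . L], [D → . L ; x], [D → . x b], [L → . / ; C], [L → . D D] }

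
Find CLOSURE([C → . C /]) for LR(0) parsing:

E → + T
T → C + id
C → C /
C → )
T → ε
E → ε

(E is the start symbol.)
{ [C → . )], [C → . C /] }

Start with: [C → . C /]
  [C → . C /] has the dot before C: add [C → . )]
No further items can be added.

CLOSURE = { [C → . )], [C → . C /] }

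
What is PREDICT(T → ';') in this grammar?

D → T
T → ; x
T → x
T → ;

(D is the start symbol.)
PREDICT(T → ';') = (FIRST(RHS) \ {ε}) ∪ (FOLLOW(T) if ε ∈ FIRST(RHS), i.e. RHS ⇒* ε)
FIRST(';') = { ';' }
ε ∉ FIRST(';'), so FOLLOW(T) is not added.
PREDICT(T → ';') = { ';' }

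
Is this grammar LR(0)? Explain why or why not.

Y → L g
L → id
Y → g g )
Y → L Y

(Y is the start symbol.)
No. Shift-reduce conflict between [Y → L g .] and [Y → g . g )]

Augment with Y' → Y and build the canonical LR(0) collection (I0 = CLOSURE({[Y' → . Y]}), then GOTO on every symbol after a dot until no new states appear). It has 9 states:
  I0: { [L → . id], [Y → . L Y], [Y → . L g], [Y → . g g )], [Y' → . Y] }  — shift
  I1: { [L → . id], [Y → . L Y], [Y → . L g], [Y → . g g )], [Y → L . Y], [Y → L . g] }  — shift
  I2: { [Y' → Y .] }  — accept
  I3: { [Y → g . g )] }  — shift
  I4: { [L → id .] }  — reduce
  I5: { [Y → g g . )] }  — shift
  I6: { [Y → g g ) .] }  — reduce
  I7: { [Y → L Y .] }  — reduce
  I8: { [Y → L g .], [Y → g . g )] }  — shift, reduce

Conflict in state I8:
  Shift-reduce conflict between [Y → L g .] and [Y → g . g )]
So the grammar is NOT LR(0).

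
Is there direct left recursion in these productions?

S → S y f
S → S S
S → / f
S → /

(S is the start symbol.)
S → S y f: LEFT RECURSIVE (starts with S)
S → S S: LEFT RECURSIVE (starts with S)
S → / f: starts with '/'
S → /: starts with '/'

The grammar has direct left recursion on: S.

Answer: Yes, S is left-recursive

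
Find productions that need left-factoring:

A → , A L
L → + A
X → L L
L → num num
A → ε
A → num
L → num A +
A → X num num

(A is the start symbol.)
Left-factoring is needed when two productions for the same non-terminal
share a common prefix on the right-hand side.

Productions for A:
  A → , A L
  A → ε
  A → num
  A → X num num
Productions for L:
  L → + A
  L → num num
  L → num A +

Found common prefix 'num' in productions for L

Answer: Yes, L has productions with common prefix 'num'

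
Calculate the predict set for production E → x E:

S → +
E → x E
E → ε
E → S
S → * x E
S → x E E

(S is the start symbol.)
{ 'x' }

PREDICT(E → x E) = (FIRST(RHS) \ {ε}) ∪ (FOLLOW(E) if ε ∈ FIRST(RHS), i.e. RHS ⇒* ε)
FIRST(x E) = { 'x' }
ε ∉ FIRST(x E), so FOLLOW(E) is not added.
PREDICT(E → x E) = { 'x' }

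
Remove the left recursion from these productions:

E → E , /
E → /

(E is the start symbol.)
E → / E'
E' → , / E'
E' → ε

E is directly left-recursive. The standard transformation for
  A → A α₁ | ... | A α_m | β₁ | ... | β_n
is
  A  → β₁ A' | ... | β_n A'
  A' → α₁ A' | ... | α_m A' | ε

E → / becomes E → / E'
E → E , / becomes E' → , / E'
Add E' → ε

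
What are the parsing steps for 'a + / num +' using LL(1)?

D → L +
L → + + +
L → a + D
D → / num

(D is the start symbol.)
Stack is shown with the top on the left.

Stack      Input          Action
--------------------------------
D $        a + / num + $  output D → L +
L + $      a + / num + $  output L → a + D
a + D + $  a + / num + $  match 'a'
+ D + $    + / num + $    match '+'
D + $      / num + $      output D → / num
/ num + $  / num + $      match '/'
num + $    num + $        match 'num'
+ $        + $            match '+'
$          $              accept

The string is accepted.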